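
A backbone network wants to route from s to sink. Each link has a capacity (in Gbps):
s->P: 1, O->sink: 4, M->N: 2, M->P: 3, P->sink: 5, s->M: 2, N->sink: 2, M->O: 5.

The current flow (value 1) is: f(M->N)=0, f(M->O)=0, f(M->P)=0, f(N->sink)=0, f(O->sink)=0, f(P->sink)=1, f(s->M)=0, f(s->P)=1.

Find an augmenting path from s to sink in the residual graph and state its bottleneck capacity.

s->M->O->sink, bottleneck 2

Residual along s->M->O->sink: s->M: 2, M->O: 5, O->sink: 4.
Bottleneck = min = 2.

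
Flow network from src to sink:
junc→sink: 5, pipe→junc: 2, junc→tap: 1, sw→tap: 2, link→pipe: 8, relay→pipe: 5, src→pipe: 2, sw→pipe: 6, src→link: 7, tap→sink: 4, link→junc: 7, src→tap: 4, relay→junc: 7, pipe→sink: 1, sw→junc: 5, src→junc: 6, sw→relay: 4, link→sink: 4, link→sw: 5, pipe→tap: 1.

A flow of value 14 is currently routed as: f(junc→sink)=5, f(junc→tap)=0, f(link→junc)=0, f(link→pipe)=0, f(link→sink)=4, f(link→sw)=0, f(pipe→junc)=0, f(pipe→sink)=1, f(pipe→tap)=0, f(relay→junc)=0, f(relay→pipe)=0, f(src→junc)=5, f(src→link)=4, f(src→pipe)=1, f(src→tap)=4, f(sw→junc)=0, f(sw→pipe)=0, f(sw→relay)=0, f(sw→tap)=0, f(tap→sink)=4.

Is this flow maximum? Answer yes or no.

Yes

Residual reachable from src: {junc, link, pipe, relay, src, sw, tap}; sink is not reachable.
Saturated cut: link→sink, pipe→sink, junc→sink, tap→sink with total capacity 14 = current flow value. Flow is maximum.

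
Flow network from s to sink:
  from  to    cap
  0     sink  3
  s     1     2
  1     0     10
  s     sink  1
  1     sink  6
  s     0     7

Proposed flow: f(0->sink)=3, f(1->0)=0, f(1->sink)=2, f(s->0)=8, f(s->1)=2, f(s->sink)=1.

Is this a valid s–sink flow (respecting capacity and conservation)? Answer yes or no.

Capacity violated on s->0: flow 8 > capacity 7.

No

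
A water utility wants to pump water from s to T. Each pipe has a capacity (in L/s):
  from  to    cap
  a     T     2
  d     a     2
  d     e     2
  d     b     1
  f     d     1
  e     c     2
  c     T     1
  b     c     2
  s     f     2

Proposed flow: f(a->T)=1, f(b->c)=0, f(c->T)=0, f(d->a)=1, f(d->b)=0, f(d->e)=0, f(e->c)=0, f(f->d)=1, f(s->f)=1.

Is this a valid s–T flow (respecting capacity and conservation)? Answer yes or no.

Yes

Every edge has 0 ≤ f(e) ≤ cap(e).
At each intermediate node, inflow equals outflow.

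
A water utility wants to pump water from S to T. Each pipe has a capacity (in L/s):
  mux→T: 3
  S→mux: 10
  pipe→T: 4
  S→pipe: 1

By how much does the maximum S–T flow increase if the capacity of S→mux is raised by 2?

0

Original max flow = 4.
Edge S→mux does not cross the min cut (source side {S, mux}), so extra capacity there cannot help.
New max flow = 4. Increase = 0.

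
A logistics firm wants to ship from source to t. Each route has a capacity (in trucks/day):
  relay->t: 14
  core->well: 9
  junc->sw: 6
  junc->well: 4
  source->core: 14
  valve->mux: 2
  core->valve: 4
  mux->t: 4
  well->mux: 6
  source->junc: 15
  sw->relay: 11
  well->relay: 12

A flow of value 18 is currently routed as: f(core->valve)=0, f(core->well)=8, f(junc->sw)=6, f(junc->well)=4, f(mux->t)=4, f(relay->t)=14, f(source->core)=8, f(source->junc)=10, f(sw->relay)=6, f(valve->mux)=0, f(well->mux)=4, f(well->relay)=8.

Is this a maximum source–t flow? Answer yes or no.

Yes

Residual reachable from source: {core, junc, mux, relay, source, sw, valve, well}; t is not reachable.
Saturated cut: relay->t, mux->t with total capacity 18 = current flow value. Flow is maximum.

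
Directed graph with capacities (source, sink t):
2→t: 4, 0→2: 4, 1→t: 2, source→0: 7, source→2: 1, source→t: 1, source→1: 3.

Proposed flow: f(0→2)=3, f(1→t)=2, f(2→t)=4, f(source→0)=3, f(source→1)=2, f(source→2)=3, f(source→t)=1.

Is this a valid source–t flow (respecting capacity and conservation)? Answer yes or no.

Capacity violated on source→2: flow 3 > capacity 1.

No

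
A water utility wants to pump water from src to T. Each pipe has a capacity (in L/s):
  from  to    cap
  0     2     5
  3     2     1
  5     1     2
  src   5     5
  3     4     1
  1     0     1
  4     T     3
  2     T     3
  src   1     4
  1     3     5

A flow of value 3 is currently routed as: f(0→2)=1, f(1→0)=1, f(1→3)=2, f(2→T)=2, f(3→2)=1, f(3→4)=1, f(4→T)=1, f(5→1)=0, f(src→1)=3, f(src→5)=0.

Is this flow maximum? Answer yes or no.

Residual reachable from src: {1, 3, 5, src}; T is not reachable.
Saturated cut: 1→0, 3→4, 3→2 with total capacity 3 = current flow value. Flow is maximum.

Yes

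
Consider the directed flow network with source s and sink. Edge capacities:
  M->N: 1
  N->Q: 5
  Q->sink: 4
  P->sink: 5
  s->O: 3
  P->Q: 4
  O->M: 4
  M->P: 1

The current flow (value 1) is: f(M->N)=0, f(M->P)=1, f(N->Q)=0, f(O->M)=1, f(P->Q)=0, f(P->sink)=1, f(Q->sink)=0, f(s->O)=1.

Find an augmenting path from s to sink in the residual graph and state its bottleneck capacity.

Residual along s->O->M->N->Q->sink: s->O: 2, O->M: 3, M->N: 1, N->Q: 5, Q->sink: 4.
Bottleneck = min = 1.

s->O->M->N->Q->sink, bottleneck 1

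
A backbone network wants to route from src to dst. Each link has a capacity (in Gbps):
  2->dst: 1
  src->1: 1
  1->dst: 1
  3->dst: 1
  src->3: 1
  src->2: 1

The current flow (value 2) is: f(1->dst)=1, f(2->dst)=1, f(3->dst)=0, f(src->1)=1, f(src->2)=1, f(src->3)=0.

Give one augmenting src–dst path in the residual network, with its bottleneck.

src->3->dst, bottleneck 1

Residual along src->3->dst: src->3: 1, 3->dst: 1.
Bottleneck = min = 1.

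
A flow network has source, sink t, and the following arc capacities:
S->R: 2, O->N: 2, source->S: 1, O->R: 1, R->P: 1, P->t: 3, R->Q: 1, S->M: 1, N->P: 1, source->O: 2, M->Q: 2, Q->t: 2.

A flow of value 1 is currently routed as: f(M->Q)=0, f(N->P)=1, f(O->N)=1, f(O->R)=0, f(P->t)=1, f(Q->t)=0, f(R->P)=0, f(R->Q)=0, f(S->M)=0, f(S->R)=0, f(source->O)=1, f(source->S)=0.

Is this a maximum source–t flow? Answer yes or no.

Residual path source->O->R->P->t has bottleneck 1 > 0.
Pushing 1 along it raises the flow to 2, so the given flow is not maximum.

No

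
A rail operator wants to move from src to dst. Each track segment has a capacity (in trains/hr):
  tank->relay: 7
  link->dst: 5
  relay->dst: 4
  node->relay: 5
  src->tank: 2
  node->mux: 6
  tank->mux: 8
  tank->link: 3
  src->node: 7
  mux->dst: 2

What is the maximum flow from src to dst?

8

Augment src->tank->mux->dst: bottleneck 2. Total 2.
Augment src->node->relay->dst: bottleneck 4. Total 6.
Augment src->node->mux->tank->link->dst: bottleneck 2. Total 8.
No augmenting path remains in the residual graph.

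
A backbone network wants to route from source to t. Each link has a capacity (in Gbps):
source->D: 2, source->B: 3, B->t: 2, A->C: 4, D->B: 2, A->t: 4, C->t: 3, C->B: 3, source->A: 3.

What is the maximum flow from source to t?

5

Augment source->A->t: bottleneck 3. Total 3.
Augment source->B->t: bottleneck 2. Total 5.
No augmenting path remains in the residual graph.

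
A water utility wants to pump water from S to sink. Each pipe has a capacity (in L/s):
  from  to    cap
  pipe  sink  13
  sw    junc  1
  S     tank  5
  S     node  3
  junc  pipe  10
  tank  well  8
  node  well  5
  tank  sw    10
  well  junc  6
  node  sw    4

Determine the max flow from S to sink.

7

Augment S→tank→well→junc→pipe→sink: bottleneck 5. Total 5.
Augment S→node→well→junc→pipe→sink: bottleneck 1. Total 6.
Augment S→node→sw→junc→pipe→sink: bottleneck 1. Total 7.
No augmenting path remains in the residual graph.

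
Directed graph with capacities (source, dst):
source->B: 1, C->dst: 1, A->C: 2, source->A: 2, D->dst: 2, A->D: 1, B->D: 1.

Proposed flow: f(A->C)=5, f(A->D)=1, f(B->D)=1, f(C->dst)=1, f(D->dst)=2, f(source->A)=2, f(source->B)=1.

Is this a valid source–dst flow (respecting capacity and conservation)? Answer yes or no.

No

Capacity violated on A->C: flow 5 > capacity 2.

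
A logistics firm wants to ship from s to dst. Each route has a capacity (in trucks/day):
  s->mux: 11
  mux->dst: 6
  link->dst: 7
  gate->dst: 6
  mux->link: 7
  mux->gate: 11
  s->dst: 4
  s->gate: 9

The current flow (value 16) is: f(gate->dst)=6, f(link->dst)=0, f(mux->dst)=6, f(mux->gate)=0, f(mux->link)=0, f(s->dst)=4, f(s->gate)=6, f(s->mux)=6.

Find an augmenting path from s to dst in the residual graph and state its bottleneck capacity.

s->mux->link->dst, bottleneck 5

Residual along s->mux->link->dst: s->mux: 5, mux->link: 7, link->dst: 7.
Bottleneck = min = 5.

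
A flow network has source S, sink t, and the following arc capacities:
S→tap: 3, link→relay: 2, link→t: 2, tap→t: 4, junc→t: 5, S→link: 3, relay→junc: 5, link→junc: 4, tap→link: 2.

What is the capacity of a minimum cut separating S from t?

Max flow = 6 (via 3 augmenting paths).
In the residual at optimum, the set reachable from S is {S}.
Cut edges: S→tap (cap 3), S→link (cap 3). Sum = 6.

6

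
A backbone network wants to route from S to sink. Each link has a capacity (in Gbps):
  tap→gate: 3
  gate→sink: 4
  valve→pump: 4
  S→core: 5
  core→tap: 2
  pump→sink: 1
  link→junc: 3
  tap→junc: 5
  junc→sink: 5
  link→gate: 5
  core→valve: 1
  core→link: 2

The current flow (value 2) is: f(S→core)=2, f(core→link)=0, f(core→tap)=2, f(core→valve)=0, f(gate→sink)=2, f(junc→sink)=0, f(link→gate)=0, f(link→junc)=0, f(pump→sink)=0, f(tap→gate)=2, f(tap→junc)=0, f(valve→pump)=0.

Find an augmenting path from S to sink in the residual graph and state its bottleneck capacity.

Residual along S→core→link→junc→sink: S→core: 3, core→link: 2, link→junc: 3, junc→sink: 5.
Bottleneck = min = 2.

S→core→link→junc→sink, bottleneck 2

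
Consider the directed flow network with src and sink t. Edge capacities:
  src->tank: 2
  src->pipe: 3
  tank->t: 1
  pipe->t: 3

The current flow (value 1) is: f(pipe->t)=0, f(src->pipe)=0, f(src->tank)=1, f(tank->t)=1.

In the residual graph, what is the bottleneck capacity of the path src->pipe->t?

3

Residual capacities along the path: src->pipe: 3, pipe->t: 3.
Minimum is 3.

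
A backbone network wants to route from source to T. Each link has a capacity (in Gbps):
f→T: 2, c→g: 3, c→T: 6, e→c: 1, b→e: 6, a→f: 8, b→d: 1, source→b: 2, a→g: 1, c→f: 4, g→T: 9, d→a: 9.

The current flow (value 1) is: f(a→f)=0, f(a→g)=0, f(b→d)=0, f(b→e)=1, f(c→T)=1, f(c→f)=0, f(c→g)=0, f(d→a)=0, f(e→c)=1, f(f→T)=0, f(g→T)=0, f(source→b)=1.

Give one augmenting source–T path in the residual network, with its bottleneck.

Residual along source→b→d→a→g→T: source→b: 1, b→d: 1, d→a: 9, a→g: 1, g→T: 9.
Bottleneck = min = 1.

source→b→d→a→g→T, bottleneck 1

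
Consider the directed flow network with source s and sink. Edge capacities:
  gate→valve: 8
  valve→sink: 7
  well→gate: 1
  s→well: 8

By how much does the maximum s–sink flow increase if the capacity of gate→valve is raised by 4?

Original max flow = 1.
Edge gate→valve does not cross the min cut (source side {s, well}), so extra capacity there cannot help.
New max flow = 1. Increase = 0.

0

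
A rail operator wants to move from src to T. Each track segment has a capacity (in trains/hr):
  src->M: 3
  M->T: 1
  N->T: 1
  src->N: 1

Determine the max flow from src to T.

2

Augment src->N->T: bottleneck 1. Total 1.
Augment src->M->T: bottleneck 1. Total 2.
No augmenting path remains in the residual graph.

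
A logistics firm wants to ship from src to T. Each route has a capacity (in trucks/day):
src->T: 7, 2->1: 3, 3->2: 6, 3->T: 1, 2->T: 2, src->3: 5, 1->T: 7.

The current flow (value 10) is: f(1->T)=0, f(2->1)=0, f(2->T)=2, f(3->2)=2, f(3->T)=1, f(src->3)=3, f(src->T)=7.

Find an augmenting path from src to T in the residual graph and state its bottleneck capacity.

Residual along src->3->2->1->T: src->3: 2, 3->2: 4, 2->1: 3, 1->T: 7.
Bottleneck = min = 2.

src->3->2->1->T, bottleneck 2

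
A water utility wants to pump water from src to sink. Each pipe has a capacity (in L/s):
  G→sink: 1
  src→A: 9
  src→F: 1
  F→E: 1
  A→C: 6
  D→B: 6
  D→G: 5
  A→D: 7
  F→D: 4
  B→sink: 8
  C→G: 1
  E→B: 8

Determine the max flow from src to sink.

Augment src→F→E→B→sink: bottleneck 1. Total 1.
Augment src→A→D→B→sink: bottleneck 6. Total 7.
Augment src→A→D→G→sink: bottleneck 1. Total 8.
No augmenting path remains in the residual graph.

8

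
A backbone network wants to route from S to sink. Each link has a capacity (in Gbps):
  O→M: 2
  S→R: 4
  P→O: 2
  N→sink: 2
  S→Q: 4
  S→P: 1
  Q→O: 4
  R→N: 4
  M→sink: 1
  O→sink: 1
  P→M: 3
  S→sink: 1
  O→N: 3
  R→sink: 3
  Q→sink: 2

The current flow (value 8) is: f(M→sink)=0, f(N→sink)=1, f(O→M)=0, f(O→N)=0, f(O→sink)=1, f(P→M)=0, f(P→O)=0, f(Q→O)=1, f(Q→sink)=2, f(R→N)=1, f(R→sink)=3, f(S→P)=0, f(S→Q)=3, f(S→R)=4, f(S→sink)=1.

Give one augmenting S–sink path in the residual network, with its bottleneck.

Residual along S→P→M→sink: S→P: 1, P→M: 3, M→sink: 1.
Bottleneck = min = 1.

S→P→M→sink, bottleneck 1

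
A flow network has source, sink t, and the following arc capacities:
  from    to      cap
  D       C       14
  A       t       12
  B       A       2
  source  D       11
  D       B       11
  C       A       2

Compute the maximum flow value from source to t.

Augment source->D->C->A->t: bottleneck 2. Total 2.
Augment source->D->B->A->t: bottleneck 2. Total 4.
No augmenting path remains in the residual graph.

4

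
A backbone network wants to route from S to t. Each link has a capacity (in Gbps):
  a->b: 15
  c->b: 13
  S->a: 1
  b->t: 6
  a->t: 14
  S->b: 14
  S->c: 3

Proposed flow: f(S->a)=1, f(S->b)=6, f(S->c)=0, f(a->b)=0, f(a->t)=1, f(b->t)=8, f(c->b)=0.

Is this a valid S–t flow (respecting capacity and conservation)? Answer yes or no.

No

Capacity violated on b->t: flow 8 > capacity 6.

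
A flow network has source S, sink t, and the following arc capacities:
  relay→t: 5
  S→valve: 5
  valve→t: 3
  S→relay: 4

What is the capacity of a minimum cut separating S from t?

7

Max flow = 7 (via 2 augmenting paths).
In the residual at optimum, the set reachable from S is {S, valve}.
Cut edges: S→relay (cap 4), valve→t (cap 3). Sum = 7.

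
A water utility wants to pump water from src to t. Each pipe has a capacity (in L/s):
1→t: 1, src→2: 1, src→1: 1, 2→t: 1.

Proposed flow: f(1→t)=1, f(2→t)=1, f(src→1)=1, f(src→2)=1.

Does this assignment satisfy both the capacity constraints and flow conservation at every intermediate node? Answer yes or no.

Every edge has 0 ≤ f(e) ≤ cap(e).
At each intermediate node, inflow equals outflow.

Yes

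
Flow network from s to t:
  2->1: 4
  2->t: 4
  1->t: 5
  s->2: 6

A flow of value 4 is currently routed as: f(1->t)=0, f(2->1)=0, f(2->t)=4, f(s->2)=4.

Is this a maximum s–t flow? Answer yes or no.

No

Residual path s->2->1->t has bottleneck 2 > 0.
Pushing 2 along it raises the flow to 6, so the given flow is not maximum.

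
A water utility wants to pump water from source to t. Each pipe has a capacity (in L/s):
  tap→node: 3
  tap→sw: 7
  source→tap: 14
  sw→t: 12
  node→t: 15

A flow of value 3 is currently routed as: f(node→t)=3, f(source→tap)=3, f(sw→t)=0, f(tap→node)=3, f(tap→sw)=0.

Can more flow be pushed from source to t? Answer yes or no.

Residual path source→tap→sw→t has bottleneck 7 > 0.
Pushing 7 along it raises the flow to 10, so the given flow is not maximum.

Yes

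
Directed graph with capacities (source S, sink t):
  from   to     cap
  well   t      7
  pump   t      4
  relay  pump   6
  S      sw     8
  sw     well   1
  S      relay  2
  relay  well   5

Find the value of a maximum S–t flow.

3

Augment S→sw→well→t: bottleneck 1. Total 1.
Augment S→relay→well→t: bottleneck 2. Total 3.
No augmenting path remains in the residual graph.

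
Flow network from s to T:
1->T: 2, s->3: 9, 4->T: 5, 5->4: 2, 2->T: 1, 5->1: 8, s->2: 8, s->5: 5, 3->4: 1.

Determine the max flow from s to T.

6

Augment s->2->T: bottleneck 1. Total 1.
Augment s->3->4->T: bottleneck 1. Total 2.
Augment s->5->1->T: bottleneck 2. Total 4.
Augment s->5->4->T: bottleneck 2. Total 6.
No augmenting path remains in the residual graph.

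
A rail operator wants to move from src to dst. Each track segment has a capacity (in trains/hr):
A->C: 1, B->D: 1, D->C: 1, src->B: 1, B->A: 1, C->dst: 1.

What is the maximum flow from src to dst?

1

Augment src->B->A->C->dst: bottleneck 1. Total 1.
No augmenting path remains in the residual graph.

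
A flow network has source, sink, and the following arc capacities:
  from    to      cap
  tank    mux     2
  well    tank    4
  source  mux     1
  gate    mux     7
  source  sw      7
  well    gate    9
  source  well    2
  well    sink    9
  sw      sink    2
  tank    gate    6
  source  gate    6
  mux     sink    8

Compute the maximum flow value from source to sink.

Augment source→well→sink: bottleneck 2. Total 2.
Augment source→sw→sink: bottleneck 2. Total 4.
Augment source→mux→sink: bottleneck 1. Total 5.
Augment source→gate→mux→sink: bottleneck 6. Total 11.
No augmenting path remains in the residual graph.

11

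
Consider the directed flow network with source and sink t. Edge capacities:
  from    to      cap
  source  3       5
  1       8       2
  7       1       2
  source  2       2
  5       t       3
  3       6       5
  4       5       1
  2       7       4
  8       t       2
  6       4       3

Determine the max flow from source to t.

3

Augment source->3->6->4->5->t: bottleneck 1. Total 1.
Augment source->2->7->1->8->t: bottleneck 2. Total 3.
No augmenting path remains in the residual graph.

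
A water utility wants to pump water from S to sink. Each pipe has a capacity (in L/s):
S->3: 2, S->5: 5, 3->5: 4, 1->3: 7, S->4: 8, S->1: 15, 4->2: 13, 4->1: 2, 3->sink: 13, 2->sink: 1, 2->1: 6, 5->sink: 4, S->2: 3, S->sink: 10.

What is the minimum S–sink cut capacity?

24

Max flow = 24 (via 5 augmenting paths).
In the residual at optimum, the set reachable from S is {1, 2, 4, 5, S}.
Cut edges: S->3 (cap 2), S->sink (cap 10), 2->sink (cap 1), 1->3 (cap 7), 5->sink (cap 4). Sum = 24.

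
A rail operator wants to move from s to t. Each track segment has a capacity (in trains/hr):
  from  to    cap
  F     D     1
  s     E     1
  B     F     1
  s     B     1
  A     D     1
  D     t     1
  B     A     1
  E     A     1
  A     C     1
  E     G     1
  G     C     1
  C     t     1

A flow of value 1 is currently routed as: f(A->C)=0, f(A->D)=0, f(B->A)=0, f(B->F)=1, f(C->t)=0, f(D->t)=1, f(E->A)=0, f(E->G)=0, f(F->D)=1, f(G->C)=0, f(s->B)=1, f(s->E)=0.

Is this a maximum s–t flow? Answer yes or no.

Residual path s->E->A->C->t has bottleneck 1 > 0.
Pushing 1 along it raises the flow to 2, so the given flow is not maximum.

No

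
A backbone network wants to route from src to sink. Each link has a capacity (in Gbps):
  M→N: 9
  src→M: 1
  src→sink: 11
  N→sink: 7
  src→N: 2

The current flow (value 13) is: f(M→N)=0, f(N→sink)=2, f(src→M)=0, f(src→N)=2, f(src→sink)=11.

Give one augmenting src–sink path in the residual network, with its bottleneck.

src→M→N→sink, bottleneck 1

Residual along src→M→N→sink: src→M: 1, M→N: 9, N→sink: 5.
Bottleneck = min = 1.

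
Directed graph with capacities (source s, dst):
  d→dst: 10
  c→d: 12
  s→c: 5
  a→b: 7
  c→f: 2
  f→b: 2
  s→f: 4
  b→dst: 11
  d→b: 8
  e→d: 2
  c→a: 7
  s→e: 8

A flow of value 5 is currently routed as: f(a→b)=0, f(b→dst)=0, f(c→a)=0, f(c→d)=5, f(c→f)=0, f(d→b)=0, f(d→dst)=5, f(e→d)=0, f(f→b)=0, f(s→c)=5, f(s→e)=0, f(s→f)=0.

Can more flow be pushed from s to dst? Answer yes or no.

Residual path s→e→d→dst has bottleneck 2 > 0.
Pushing 2 along it raises the flow to 7, so the given flow is not maximum.

Yes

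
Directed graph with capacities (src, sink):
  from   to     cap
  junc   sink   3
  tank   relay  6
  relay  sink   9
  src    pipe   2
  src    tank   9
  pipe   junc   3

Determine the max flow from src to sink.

8

Augment src->pipe->junc->sink: bottleneck 2. Total 2.
Augment src->tank->relay->sink: bottleneck 6. Total 8.
No augmenting path remains in the residual graph.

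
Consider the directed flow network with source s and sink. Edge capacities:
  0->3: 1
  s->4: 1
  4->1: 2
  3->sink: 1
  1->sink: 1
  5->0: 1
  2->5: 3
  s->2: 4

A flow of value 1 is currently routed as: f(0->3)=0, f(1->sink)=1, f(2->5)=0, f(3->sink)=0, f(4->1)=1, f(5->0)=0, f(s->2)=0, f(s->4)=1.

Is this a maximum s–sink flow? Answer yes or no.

Residual path s->2->5->0->3->sink has bottleneck 1 > 0.
Pushing 1 along it raises the flow to 2, so the given flow is not maximum.

No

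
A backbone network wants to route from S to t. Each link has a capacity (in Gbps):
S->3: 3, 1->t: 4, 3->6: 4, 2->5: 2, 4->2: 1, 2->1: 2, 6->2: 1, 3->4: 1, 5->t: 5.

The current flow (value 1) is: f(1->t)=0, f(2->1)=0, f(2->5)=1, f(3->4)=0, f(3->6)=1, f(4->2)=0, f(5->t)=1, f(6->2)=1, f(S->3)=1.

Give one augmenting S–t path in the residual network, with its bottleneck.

S->3->4->2->5->t, bottleneck 1

Residual along S->3->4->2->5->t: S->3: 2, 3->4: 1, 4->2: 1, 2->5: 1, 5->t: 4.
Bottleneck = min = 1.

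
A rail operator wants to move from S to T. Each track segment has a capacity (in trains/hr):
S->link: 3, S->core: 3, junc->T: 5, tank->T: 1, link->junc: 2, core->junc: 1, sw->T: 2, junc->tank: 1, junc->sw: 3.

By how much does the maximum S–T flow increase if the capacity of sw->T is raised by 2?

0

Original max flow = 3.
Edge sw->T does not cross the min cut (source side {S, core, link}), so extra capacity there cannot help.
New max flow = 3. Increase = 0.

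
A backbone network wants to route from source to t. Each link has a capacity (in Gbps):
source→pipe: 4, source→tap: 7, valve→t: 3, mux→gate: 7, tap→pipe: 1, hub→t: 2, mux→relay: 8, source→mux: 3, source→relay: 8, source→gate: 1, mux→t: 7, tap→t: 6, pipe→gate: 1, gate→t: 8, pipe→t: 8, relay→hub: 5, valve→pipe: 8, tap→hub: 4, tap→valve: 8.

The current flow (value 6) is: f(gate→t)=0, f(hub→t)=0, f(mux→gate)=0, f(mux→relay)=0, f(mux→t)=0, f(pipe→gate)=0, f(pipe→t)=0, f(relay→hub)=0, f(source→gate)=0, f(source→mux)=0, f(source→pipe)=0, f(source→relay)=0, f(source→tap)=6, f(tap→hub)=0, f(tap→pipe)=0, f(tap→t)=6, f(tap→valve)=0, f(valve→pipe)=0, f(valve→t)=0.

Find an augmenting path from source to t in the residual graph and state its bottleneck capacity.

Residual along source→mux→t: source→mux: 3, mux→t: 7.
Bottleneck = min = 3.

source→mux→t, bottleneck 3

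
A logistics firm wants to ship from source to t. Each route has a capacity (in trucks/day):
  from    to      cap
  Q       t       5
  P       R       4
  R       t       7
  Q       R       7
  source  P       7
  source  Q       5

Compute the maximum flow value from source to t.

Augment source→Q→t: bottleneck 5. Total 5.
Augment source→P→R→t: bottleneck 4. Total 9.
No augmenting path remains in the residual graph.

9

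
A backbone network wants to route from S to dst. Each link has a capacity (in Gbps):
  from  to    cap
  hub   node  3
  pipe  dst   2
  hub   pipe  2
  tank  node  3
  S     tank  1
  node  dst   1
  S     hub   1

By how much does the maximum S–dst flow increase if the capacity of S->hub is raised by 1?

1

Original max flow = 2.
After raising cap(S->hub), augmenting paths through that edge carry 1 more unit.
New max flow = 3. Increase = 1.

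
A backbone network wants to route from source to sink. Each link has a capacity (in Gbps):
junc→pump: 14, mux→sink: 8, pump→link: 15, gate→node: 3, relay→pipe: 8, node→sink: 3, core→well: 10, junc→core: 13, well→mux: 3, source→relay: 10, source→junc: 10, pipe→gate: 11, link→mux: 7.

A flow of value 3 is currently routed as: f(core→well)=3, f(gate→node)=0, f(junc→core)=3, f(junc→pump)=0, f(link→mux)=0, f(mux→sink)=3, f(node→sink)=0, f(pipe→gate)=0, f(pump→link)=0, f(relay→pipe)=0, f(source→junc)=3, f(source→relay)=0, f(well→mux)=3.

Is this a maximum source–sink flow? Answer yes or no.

Residual path source→junc→pump→link→mux→sink has bottleneck 5 > 0.
Pushing 5 along it raises the flow to 8, so the given flow is not maximum.

No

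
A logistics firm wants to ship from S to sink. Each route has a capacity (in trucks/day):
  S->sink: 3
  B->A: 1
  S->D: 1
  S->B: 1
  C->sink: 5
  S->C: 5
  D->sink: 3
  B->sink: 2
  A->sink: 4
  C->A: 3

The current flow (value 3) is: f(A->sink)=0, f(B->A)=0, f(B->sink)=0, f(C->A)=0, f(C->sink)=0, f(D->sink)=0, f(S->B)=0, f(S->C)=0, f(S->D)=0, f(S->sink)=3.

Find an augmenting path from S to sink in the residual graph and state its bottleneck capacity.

S->B->sink, bottleneck 1

Residual along S->B->sink: S->B: 1, B->sink: 2.
Bottleneck = min = 1.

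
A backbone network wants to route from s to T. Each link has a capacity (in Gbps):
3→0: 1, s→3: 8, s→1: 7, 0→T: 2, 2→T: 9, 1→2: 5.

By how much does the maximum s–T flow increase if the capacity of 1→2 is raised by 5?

Original max flow = 6.
After raising cap(1→2), augmenting paths through that edge carry 2 more units.
New max flow = 8. Increase = 2.

2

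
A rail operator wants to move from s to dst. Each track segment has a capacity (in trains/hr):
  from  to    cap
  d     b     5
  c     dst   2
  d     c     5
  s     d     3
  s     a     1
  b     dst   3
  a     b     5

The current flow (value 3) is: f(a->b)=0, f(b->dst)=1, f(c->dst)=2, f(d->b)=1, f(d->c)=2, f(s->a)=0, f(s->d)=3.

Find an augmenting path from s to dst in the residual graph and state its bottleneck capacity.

s->a->b->dst, bottleneck 1

Residual along s->a->b->dst: s->a: 1, a->b: 5, b->dst: 2.
Bottleneck = min = 1.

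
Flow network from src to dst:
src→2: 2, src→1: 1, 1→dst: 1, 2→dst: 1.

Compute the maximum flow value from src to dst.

2

Augment src→2→dst: bottleneck 1. Total 1.
Augment src→1→dst: bottleneck 1. Total 2.
No augmenting path remains in the residual graph.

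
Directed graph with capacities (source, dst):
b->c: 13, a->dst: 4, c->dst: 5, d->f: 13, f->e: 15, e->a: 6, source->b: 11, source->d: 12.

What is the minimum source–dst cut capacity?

Max flow = 9 (via 2 augmenting paths).
In the residual at optimum, the set reachable from source is {a, b, c, d, e, f, source}.
Cut edges: c->dst (cap 5), a->dst (cap 4). Sum = 9.

9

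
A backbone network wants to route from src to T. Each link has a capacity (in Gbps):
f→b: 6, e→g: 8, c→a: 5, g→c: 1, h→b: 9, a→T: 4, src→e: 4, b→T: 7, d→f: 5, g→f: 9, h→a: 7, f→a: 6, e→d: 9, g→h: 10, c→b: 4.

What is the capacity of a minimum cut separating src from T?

Max flow = 4 (via 1 augmenting path).
In the residual at optimum, the set reachable from src is {src}.
Cut edges: src→e (cap 4). Sum = 4.

4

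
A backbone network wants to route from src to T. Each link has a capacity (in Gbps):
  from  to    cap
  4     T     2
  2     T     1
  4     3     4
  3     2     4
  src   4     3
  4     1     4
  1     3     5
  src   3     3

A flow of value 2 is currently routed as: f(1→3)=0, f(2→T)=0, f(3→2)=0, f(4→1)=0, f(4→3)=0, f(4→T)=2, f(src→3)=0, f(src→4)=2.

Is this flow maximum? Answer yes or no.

Residual path src→3→2→T has bottleneck 1 > 0.
Pushing 1 along it raises the flow to 3, so the given flow is not maximum.

No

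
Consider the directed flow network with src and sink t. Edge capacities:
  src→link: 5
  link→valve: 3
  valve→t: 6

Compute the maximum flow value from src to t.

Augment src→link→valve→t: bottleneck 3. Total 3.
No augmenting path remains in the residual graph.

3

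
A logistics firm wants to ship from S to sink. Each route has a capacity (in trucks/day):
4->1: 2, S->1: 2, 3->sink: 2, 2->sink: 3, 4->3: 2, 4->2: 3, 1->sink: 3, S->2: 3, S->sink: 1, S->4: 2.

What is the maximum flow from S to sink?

Augment S->sink: bottleneck 1. Total 1.
Augment S->2->sink: bottleneck 3. Total 4.
Augment S->1->sink: bottleneck 2. Total 6.
Augment S->4->1->sink: bottleneck 1. Total 7.
Augment S->4->3->sink: bottleneck 1. Total 8.
No augmenting path remains in the residual graph.

8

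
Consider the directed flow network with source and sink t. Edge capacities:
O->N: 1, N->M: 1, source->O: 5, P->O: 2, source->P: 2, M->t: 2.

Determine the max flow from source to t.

Augment source->O->N->M->t: bottleneck 1. Total 1.
No augmenting path remains in the residual graph.

1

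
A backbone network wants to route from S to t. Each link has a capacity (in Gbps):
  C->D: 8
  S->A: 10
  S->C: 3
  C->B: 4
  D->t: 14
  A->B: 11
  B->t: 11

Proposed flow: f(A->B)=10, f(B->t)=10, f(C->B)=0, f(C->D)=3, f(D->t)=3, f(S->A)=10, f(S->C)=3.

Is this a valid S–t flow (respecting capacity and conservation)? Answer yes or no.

Every edge has 0 ≤ f(e) ≤ cap(e).
At each intermediate node, inflow equals outflow.

Yes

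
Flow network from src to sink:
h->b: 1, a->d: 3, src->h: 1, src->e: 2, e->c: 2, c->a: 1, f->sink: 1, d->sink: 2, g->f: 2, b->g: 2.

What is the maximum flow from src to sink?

Augment src->e->c->a->d->sink: bottleneck 1. Total 1.
Augment src->h->b->g->f->sink: bottleneck 1. Total 2.
No augmenting path remains in the residual graph.

2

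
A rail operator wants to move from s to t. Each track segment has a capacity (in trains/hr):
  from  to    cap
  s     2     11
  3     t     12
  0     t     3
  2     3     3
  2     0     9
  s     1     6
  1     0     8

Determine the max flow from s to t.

Augment s→2→3→t: bottleneck 3. Total 3.
Augment s→2→0→t: bottleneck 3. Total 6.
No augmenting path remains in the residual graph.

6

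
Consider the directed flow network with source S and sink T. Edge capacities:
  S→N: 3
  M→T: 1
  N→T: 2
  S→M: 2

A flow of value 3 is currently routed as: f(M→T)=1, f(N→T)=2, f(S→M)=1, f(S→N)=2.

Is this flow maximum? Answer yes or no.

Residual reachable from S: {M, N, S}; T is not reachable.
Saturated cut: M→T, N→T with total capacity 3 = current flow value. Flow is maximum.

Yes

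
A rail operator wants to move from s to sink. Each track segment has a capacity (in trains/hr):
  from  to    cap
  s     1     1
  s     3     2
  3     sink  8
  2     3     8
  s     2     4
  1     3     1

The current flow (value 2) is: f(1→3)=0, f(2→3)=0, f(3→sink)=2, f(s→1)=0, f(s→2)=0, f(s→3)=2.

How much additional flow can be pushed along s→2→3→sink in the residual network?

4

Residual capacities along the path: s→2: 4, 2→3: 8, 3→sink: 6.
Minimum is 4.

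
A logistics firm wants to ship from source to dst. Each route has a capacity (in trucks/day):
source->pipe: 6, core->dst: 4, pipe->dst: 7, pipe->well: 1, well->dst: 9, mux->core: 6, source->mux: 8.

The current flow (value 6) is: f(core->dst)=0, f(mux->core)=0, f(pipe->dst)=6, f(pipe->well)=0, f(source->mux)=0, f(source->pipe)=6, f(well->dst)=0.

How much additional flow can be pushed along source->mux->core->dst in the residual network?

4

Residual capacities along the path: source->mux: 8, mux->core: 6, core->dst: 4.
Minimum is 4.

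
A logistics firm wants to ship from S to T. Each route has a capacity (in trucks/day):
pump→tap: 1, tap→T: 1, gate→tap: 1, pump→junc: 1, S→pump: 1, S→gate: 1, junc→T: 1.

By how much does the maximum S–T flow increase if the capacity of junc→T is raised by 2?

0

Original max flow = 2.
Edge junc→T does not cross the min cut (source side {S}), so extra capacity there cannot help.
New max flow = 2. Increase = 0.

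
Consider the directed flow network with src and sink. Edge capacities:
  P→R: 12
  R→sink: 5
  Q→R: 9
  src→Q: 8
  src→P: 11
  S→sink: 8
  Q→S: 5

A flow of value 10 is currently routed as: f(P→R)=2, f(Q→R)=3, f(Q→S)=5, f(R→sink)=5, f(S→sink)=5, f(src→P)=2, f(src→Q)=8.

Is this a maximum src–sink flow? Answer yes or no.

Yes

Residual reachable from src: {P, Q, R, src}; sink is not reachable.
Saturated cut: Q→S, R→sink with total capacity 10 = current flow value. Flow is maximum.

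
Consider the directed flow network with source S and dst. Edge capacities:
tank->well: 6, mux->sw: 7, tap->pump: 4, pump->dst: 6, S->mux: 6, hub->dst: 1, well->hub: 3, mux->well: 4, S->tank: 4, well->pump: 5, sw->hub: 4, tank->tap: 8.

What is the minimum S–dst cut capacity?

Max flow = 7 (via 4 augmenting paths).
In the residual at optimum, the set reachable from S is {S, hub, mux, pump, sw, tank, tap, well}.
Cut edges: hub->dst (cap 1), pump->dst (cap 6). Sum = 7.

7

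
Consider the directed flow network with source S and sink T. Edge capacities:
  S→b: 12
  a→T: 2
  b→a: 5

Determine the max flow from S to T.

2

Augment S→b→a→T: bottleneck 2. Total 2.
No augmenting path remains in the residual graph.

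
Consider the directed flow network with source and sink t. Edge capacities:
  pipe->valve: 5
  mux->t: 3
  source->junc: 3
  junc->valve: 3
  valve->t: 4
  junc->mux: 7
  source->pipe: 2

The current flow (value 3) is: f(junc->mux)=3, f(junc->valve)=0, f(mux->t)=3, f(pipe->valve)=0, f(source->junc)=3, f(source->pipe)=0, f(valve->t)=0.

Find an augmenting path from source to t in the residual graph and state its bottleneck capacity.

Residual along source->pipe->valve->t: source->pipe: 2, pipe->valve: 5, valve->t: 4.
Bottleneck = min = 2.

source->pipe->valve->t, bottleneck 2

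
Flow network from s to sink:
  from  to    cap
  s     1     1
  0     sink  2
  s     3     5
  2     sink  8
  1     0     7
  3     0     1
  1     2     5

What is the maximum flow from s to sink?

2

Augment s→3→0→sink: bottleneck 1. Total 1.
Augment s→1→0→sink: bottleneck 1. Total 2.
No augmenting path remains in the residual graph.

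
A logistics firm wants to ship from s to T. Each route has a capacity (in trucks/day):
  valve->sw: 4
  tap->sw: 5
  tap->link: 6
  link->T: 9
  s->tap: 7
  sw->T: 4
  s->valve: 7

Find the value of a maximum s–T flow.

Augment s->tap->link->T: bottleneck 6. Total 6.
Augment s->tap->sw->T: bottleneck 1. Total 7.
Augment s->valve->sw->T: bottleneck 3. Total 10.
No augmenting path remains in the residual graph.

10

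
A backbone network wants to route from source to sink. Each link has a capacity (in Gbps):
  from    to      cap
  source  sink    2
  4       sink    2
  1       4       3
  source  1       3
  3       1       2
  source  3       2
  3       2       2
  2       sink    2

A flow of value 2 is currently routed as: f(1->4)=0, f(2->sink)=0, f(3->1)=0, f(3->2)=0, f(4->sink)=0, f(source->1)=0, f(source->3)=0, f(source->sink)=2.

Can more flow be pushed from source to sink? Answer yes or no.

Yes

Residual path source->3->2->sink has bottleneck 2 > 0.
Pushing 2 along it raises the flow to 4, so the given flow is not maximum.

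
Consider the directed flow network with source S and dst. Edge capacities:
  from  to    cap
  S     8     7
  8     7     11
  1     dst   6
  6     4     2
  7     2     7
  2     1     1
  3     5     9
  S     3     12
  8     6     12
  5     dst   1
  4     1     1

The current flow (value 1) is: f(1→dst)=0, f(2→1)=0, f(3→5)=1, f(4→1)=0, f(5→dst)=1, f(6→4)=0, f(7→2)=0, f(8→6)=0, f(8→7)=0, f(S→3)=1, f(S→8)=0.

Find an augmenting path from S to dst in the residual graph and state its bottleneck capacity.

Residual along S→8→7→2→1→dst: S→8: 7, 8→7: 11, 7→2: 7, 2→1: 1, 1→dst: 6.
Bottleneck = min = 1.

S→8→7→2→1→dst, bottleneck 1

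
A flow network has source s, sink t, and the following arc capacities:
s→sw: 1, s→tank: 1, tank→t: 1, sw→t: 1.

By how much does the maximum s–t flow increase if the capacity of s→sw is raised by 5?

Original max flow = 2.
Even with extra capacity on s→sw, another cut of capacity 2 remains binding.
New max flow = 2. Increase = 0.

0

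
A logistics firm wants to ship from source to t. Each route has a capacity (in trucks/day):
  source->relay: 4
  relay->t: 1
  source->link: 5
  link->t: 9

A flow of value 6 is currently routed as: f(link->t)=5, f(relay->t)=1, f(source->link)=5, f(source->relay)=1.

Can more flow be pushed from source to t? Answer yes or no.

No

Residual reachable from source: {relay, source}; t is not reachable.
Saturated cut: source->link, relay->t with total capacity 6 = current flow value. Flow is maximum.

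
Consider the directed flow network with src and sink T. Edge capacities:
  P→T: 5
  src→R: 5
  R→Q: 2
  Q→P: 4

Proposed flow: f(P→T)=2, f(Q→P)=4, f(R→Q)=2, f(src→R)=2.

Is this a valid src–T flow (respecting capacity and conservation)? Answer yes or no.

Conservation fails at Q: inflow 2 ≠ outflow 4.

No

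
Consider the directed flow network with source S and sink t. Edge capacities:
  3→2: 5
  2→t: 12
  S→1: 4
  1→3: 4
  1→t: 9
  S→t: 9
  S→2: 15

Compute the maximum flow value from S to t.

Augment S→t: bottleneck 9. Total 9.
Augment S→1→t: bottleneck 4. Total 13.
Augment S→2→t: bottleneck 12. Total 25.
No augmenting path remains in the residual graph.

25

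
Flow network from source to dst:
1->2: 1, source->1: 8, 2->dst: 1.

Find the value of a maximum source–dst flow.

1

Augment source->1->2->dst: bottleneck 1. Total 1.
No augmenting path remains in the residual graph.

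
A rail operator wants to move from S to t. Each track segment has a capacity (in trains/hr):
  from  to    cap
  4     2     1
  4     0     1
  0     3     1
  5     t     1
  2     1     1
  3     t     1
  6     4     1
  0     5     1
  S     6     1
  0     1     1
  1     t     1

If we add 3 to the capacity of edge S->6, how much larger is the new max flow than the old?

Original max flow = 1.
Even with extra capacity on S->6, another cut of capacity 1 remains binding.
New max flow = 1. Increase = 0.

0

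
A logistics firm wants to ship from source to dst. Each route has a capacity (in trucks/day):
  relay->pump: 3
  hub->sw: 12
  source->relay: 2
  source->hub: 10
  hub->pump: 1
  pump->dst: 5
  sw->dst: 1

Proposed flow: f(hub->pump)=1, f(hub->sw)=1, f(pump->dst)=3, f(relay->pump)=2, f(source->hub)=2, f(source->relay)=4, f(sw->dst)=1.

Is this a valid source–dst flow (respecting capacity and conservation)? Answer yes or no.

Capacity violated on source->relay: flow 4 > capacity 2.

No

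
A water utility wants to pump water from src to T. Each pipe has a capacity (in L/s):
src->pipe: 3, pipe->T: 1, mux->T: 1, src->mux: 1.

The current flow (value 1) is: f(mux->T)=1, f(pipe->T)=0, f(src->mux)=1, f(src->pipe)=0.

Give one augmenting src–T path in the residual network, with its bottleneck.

src->pipe->T, bottleneck 1

Residual along src->pipe->T: src->pipe: 3, pipe->T: 1.
Bottleneck = min = 1.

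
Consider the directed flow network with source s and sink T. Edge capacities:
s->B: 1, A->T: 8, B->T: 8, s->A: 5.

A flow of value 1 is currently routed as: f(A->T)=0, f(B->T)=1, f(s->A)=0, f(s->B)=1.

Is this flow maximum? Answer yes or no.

No

Residual path s->A->T has bottleneck 5 > 0.
Pushing 5 along it raises the flow to 6, so the given flow is not maximum.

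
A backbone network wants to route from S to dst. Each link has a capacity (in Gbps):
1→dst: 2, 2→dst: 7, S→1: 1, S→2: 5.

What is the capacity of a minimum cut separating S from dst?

Max flow = 6 (via 2 augmenting paths).
In the residual at optimum, the set reachable from S is {S}.
Cut edges: S→1 (cap 1), S→2 (cap 5). Sum = 6.

6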